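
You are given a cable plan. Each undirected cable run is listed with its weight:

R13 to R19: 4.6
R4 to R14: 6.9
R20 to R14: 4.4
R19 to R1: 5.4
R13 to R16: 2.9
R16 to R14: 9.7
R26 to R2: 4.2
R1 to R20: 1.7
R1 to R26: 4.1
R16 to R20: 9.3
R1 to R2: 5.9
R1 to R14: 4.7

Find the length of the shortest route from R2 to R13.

Running Dijkstra from R2:
R2: 0
R26: 4.2  (via R2)
R1: 5.9  (via R2)
R20: 7.6  (via R1)
R14: 10.6  (via R1)
R19: 11.3  (via R1)
R13: 15.9  (via R19)
Shortest route: R2–R1–R19–R13 = 15.9.

15.9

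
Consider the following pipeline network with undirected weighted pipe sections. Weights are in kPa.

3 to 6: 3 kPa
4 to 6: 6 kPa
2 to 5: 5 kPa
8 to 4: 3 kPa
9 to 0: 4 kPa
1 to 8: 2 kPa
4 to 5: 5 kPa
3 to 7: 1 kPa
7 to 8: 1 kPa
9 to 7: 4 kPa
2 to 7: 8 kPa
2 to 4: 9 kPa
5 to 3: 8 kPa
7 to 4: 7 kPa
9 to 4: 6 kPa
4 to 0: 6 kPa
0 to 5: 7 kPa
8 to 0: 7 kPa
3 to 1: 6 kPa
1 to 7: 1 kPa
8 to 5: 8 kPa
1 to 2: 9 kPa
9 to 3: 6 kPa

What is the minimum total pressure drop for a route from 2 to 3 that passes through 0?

Shortest 2→0: 2 → 5 → 0 = 12
Best 0 to 3: 0 → 9 → 7 → 3 costing 9
Total via 0: 12 + 9 = 21 kPa.

21 kPa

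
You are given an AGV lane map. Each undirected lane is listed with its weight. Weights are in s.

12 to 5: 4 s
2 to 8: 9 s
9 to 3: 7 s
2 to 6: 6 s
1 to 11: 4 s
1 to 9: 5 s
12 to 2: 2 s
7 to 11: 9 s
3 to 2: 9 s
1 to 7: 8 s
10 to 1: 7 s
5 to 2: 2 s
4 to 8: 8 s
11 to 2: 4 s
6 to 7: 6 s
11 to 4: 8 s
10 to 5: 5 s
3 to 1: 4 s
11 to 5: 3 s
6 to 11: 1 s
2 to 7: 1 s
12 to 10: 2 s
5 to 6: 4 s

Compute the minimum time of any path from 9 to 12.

14 s

Shortest distances from 9:
9: 0
1: 5  (via 9)
3: 7  (via 9)
11: 9  (via 1)
6: 10  (via 11)
5: 12  (via 11)
10: 12  (via 1)
2: 13  (via 11)
7: 13  (via 1)
12: 14  (via 10)
Shortest route: 9 → 1 → 10 → 12 = 14 s.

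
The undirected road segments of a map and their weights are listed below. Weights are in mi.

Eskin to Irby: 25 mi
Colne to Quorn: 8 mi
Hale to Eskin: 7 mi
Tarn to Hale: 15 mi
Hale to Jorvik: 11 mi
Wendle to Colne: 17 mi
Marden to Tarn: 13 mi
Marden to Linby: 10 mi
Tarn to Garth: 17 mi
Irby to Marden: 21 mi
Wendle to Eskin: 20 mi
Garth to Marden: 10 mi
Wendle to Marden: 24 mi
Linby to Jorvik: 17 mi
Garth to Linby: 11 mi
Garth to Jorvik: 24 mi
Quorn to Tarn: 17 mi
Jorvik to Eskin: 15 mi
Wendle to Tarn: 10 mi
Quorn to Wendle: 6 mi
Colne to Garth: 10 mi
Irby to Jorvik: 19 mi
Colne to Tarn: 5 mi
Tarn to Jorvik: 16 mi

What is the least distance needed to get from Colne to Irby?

39 mi

Enumerating some paths:
Colne–Garth–Marden–Irby: 10+10+21 = 41
Colne–Tarn–Marden–Irby: 5+13+21 = 39
Colne–Tarn–Jorvik–Irby: 5+16+19 = 40
The minimum is 39 mi via Colne–Tarn–Marden–Irby.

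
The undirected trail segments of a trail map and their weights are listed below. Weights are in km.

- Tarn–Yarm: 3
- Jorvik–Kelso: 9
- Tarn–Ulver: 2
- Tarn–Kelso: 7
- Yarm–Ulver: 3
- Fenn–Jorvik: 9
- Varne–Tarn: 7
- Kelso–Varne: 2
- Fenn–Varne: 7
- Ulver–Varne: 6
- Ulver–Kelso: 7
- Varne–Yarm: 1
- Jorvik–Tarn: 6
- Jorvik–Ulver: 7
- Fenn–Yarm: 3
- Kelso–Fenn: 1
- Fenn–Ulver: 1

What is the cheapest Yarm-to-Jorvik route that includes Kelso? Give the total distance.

Best Yarm to Kelso: Yarm–Varne–Kelso costing 3
Shortest Kelso→Jorvik: Kelso–Jorvik = 9
Total via Kelso: 3 + 9 = 12 km.

12 km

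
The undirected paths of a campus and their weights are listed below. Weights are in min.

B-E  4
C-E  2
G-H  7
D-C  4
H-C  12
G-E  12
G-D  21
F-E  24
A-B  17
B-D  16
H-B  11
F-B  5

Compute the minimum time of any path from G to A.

Candidate routes:
G–H–B–A: 7+11+17 = 35
G–H–C–E–B–A: 7+12+2+4+17 = 42
G–E–B–A: 12+4+17 = 33
Cheapest is G–E–B–A at 33 min.

33 min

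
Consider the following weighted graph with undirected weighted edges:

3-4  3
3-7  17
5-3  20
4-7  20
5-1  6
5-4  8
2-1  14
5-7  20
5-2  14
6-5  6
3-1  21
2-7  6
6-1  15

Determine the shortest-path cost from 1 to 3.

17

Compare a few routes:
1 → 5 → 3: 6+20 = 26
1 → 5 → 4 → 3: 6+8+3 = 17
1 → 3: 21 = 21
1 → 6 → 5 → 4 → 3: 15+6+8+3 = 32
The minimum is 17 via 1 → 5 → 4 → 3.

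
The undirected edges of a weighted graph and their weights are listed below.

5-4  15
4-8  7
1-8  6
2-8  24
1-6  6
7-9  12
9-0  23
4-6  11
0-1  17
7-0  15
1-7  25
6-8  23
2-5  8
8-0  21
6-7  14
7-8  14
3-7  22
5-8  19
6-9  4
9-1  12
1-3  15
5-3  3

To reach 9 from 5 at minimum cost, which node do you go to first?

3

Candidate routes:
5 - 3 - 1 - 9: 3+15+12 = 30
5 - 3 - 1 - 6 - 9: 3+15+6+4 = 28
5 - 8 - 1 - 6 - 9: 19+6+6+4 = 35
5 - 4 - 6 - 9: 15+11+4 = 30
The minimum is 28 via 5 - 3 - 1 - 6 - 9.
So from 5 the first move is to 3.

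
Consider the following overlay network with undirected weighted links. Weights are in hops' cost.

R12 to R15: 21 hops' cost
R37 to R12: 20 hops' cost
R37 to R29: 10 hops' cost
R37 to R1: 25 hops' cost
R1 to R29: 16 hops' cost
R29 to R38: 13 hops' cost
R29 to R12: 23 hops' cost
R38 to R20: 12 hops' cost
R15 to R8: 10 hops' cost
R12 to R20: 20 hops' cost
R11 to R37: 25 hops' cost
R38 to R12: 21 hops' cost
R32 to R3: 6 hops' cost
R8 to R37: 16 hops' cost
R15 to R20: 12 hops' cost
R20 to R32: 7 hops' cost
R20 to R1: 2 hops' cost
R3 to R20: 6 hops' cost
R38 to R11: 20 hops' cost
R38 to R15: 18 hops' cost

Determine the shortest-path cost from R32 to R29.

25 hops' cost

Candidate routes:
R32–R20–R1–R29: 7+2+16 = 25
R32–R3–R20–R1–R29: 6+6+2+16 = 30
The minimum is 25 hops' cost via R32–R20–R1–R29.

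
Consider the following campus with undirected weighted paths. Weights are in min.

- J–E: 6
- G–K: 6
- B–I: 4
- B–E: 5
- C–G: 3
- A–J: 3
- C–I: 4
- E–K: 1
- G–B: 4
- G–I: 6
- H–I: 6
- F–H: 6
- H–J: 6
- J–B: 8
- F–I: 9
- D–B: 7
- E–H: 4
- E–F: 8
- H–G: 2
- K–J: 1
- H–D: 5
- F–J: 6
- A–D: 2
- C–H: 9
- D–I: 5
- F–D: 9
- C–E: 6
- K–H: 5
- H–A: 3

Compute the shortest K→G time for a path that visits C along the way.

10 min

Shortest K→C: K–E–C = 7
Best C to G: C–G costing 3
Total via C: 7 + 3 = 10 min.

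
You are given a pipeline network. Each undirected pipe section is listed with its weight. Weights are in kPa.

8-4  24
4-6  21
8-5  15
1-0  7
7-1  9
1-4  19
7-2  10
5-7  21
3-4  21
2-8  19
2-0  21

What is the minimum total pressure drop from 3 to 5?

Running Dijkstra from 3:
3: 0
4: 21  (via 3)
1: 40  (via 4)
6: 42  (via 4)
8: 45  (via 4)
0: 47  (via 1)
7: 49  (via 1)
2: 59  (via 7)
5: 60  (via 8)
Shortest route: 3–4–8–5 = 60 kPa.

60 kPa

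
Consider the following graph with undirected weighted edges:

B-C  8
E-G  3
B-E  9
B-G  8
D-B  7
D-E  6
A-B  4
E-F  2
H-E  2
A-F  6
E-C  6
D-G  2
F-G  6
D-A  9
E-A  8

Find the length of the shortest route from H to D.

7

Enumerating some paths:
H–E–D: 2+6 = 8
H–E–F–G–D: 2+2+6+2 = 12
H–E–G–D: 2+3+2 = 7
The minimum is 7 via H–E–G–D.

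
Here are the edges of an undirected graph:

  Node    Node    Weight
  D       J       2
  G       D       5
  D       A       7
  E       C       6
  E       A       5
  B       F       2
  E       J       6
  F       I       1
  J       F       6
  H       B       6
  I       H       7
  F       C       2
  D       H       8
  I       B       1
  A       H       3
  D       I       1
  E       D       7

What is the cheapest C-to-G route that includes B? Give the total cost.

Shortest C→B: C → F → B = 4
Best B to G: B → I → D → G costing 7
Total via B: 4 + 7 = 11.

11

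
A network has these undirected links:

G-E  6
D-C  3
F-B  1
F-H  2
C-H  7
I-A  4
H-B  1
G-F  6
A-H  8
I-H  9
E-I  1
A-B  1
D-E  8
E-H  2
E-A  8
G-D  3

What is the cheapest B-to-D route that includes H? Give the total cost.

Shortest B→H: B–H = 1
Shortest H→D: H–E–D = 10
Total via H: 1 + 10 = 11.

11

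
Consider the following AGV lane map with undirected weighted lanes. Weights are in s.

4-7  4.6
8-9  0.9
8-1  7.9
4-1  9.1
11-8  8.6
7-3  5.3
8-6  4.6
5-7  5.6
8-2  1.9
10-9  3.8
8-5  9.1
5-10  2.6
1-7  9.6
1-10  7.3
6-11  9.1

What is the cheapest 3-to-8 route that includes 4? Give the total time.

26.9 s

Shortest 3→4: 3–7–4 = 9.9
Shortest 4→8: 4–1–8 = 17
Total via 4: 9.9 + 17 = 26.9 s.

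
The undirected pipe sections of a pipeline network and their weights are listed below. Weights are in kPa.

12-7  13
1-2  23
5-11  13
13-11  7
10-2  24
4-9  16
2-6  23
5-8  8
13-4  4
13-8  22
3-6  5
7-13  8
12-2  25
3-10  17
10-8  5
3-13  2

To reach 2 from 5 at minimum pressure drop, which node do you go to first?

Candidate routes:
5–8–10–2: 8+5+24 = 37
5–11–13–3–6–2: 13+7+2+5+23 = 50
Cheapest is 5–8–10–2 at 37 kPa.
So from 5 the first move is to 8.

8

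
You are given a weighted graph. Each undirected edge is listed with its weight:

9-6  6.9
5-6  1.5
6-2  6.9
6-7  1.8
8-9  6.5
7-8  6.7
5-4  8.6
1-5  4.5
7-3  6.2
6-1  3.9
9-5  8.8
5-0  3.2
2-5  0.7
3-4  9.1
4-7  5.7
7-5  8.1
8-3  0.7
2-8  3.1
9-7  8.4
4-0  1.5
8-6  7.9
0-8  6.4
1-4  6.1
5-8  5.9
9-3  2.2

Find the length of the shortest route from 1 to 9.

10.8

Compare a few routes:
1–6–5–2–8–3–9: 3.9+1.5+0.7+3.1+0.7+2.2 = 12.1
1–6–9: 3.9+6.9 = 10.8
1–5–2–8–3–9: 4.5+0.7+3.1+0.7+2.2 = 11.2
The minimum is 10.8 via 1–6–9.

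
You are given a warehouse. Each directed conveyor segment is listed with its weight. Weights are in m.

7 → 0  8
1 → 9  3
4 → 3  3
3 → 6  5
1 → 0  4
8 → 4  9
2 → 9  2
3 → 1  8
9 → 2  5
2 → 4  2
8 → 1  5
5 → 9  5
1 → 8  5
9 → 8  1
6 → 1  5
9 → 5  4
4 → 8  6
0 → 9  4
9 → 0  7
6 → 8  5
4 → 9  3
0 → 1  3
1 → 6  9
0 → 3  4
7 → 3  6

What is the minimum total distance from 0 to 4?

11 m

Enumerating some paths:
0 → 9 → 8 → 4: 4+1+9 = 14
0 → 1 → 9 → 2 → 4: 3+3+5+2 = 13
0 → 9 → 2 → 4: 4+5+2 = 11
Cheapest is 0 → 9 → 2 → 4 at 11 m.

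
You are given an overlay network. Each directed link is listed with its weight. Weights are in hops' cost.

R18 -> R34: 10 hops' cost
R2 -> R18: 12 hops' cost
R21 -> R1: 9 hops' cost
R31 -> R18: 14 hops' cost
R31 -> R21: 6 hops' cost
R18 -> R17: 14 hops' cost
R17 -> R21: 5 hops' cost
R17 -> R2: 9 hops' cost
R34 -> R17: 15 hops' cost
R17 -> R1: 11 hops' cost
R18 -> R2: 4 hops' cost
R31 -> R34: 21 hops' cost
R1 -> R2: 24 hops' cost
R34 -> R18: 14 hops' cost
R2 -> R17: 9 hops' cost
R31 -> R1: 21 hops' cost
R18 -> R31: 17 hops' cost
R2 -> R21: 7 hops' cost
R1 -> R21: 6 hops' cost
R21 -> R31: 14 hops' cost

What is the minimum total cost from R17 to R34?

Enumerating some paths:
R17 - R21 - R31 - R34: 5+14+21 = 40
R17 - R2 - R18 - R34: 9+12+10 = 31
Cheapest is R17 - R2 - R18 - R34 at 31 hops' cost.

31 hops' cost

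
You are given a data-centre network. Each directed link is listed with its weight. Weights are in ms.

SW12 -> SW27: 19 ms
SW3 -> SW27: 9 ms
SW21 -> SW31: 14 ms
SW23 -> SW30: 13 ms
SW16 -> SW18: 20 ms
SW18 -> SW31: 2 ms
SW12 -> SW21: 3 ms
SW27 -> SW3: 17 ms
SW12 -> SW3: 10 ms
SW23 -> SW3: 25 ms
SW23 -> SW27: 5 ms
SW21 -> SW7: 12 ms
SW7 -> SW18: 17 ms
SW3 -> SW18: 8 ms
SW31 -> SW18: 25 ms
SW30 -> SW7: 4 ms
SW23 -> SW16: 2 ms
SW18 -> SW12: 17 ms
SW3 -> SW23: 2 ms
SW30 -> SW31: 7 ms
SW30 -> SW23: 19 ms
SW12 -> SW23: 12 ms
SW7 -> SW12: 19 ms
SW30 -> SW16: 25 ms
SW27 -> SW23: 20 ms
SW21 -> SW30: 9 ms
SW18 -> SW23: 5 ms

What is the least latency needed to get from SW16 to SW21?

40 ms

Running Dijkstra from SW16:
SW16: 0
SW18: 20  (via SW16)
SW31: 22  (via SW18)
SW23: 25  (via SW18)
SW27: 30  (via SW23)
SW12: 37  (via SW18)
SW30: 38  (via SW23)
SW21: 40  (via SW12)
Shortest route: SW16–SW18–SW12–SW21 = 40 ms.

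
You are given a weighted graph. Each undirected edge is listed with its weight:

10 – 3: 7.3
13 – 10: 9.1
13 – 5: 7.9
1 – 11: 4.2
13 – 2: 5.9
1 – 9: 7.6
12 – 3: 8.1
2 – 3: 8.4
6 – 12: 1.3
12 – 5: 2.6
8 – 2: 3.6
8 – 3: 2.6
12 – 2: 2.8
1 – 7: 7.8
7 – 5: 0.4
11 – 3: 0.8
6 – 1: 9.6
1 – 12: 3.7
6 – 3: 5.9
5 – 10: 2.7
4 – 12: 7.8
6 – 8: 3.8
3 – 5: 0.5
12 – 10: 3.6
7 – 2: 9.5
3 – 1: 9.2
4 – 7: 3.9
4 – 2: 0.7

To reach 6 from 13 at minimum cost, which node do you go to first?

2

Compare a few routes:
13–2–8–6: 5.9+3.6+3.8 = 13.3
13–2–12–6: 5.9+2.8+1.3 = 10
13–5–12–6: 7.9+2.6+1.3 = 11.8
The minimum is 10 via 13–2–12–6.
So from 13 the first move is to 2.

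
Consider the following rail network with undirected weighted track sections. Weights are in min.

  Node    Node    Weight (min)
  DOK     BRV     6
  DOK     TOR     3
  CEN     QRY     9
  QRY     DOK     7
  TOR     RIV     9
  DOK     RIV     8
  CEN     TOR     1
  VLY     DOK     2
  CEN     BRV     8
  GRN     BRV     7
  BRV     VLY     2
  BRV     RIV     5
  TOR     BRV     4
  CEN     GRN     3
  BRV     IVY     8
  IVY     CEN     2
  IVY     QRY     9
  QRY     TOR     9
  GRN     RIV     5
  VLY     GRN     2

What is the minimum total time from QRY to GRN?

11 min

Shortest distances from QRY:
QRY: 0
DOK: 7  (via QRY)
TOR: 9  (via QRY)
IVY: 9  (via QRY)
VLY: 9  (via DOK)
CEN: 9  (via QRY)
GRN: 11  (via VLY)
Shortest route: QRY → DOK → VLY → GRN = 11 min.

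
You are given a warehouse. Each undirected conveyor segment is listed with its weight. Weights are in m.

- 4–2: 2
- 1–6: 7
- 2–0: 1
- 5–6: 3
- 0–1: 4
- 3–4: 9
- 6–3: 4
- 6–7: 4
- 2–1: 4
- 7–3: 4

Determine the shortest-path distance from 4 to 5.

16 m

Running Dijkstra from 4:
4: 0
2: 2  (via 4)
0: 3  (via 2)
1: 6  (via 2)
3: 9  (via 4)
6: 13  (via 1)
7: 13  (via 3)
5: 16  (via 6)
Shortest route: 4–2–1–6–5 = 16 m.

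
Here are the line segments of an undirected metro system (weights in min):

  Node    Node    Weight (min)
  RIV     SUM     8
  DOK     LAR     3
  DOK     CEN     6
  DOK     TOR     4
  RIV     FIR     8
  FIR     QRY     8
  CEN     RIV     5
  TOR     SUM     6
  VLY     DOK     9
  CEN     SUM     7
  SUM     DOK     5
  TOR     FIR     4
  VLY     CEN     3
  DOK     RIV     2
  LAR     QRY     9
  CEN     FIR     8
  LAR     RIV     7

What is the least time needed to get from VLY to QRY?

19 min

Settle nodes by increasing distance from VLY:
VLY: 0
CEN: 3  (via VLY)
RIV: 8  (via CEN)
DOK: 9  (via VLY)
SUM: 10  (via CEN)
FIR: 11  (via CEN)
LAR: 12  (via DOK)
TOR: 13  (via DOK)
QRY: 19  (via FIR)
Shortest route: VLY → CEN → FIR → QRY = 19 min.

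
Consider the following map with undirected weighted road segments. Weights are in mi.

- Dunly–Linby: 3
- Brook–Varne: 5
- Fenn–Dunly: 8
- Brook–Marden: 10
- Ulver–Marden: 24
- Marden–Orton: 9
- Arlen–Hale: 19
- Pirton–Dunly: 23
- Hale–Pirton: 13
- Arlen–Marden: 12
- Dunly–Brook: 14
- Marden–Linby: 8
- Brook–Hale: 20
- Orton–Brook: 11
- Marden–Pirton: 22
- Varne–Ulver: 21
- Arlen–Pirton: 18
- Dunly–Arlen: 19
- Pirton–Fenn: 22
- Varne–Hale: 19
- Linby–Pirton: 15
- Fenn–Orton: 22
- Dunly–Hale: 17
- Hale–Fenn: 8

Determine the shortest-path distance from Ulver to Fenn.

Running Dijkstra from Ulver:
Ulver: 0
Varne: 21  (via Ulver)
Marden: 24  (via Ulver)
Brook: 26  (via Varne)
Linby: 32  (via Marden)
Orton: 33  (via Marden)
Dunly: 35  (via Linby)
Arlen: 36  (via Marden)
Hale: 40  (via Varne)
Fenn: 43  (via Dunly)
Shortest route: Ulver–Marden–Linby–Dunly–Fenn = 43 mi.

43 mi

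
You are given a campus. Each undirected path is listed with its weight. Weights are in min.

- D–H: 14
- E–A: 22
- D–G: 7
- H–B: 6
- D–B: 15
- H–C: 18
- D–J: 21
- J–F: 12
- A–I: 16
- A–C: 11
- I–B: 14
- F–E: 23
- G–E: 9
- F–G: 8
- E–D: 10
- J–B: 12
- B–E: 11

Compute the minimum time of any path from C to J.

Shortest distances from C:
C: 0
A: 11  (via C)
H: 18  (via C)
B: 24  (via H)
I: 27  (via A)
D: 32  (via H)
E: 33  (via A)
J: 36  (via B)
Shortest route: C–H–B–J = 36 min.

36 min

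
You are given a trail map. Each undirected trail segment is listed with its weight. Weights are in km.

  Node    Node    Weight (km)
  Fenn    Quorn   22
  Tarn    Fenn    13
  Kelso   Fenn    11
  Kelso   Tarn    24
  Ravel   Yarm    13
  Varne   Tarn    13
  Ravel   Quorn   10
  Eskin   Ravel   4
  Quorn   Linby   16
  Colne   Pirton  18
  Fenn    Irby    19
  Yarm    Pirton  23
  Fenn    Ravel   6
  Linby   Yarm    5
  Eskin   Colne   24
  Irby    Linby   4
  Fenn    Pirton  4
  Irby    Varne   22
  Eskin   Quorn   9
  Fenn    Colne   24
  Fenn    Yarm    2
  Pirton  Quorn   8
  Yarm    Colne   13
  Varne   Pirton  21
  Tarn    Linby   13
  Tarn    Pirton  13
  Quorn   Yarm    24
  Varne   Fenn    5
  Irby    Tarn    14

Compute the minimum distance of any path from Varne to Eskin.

15 km

Settle nodes by increasing distance from Varne:
Varne: 0
Fenn: 5  (via Varne)
Yarm: 7  (via Fenn)
Pirton: 9  (via Fenn)
Ravel: 11  (via Fenn)
Linby: 12  (via Yarm)
Tarn: 13  (via Varne)
Eskin: 15  (via Ravel)
Shortest route: Varne → Fenn → Ravel → Eskin = 15 km.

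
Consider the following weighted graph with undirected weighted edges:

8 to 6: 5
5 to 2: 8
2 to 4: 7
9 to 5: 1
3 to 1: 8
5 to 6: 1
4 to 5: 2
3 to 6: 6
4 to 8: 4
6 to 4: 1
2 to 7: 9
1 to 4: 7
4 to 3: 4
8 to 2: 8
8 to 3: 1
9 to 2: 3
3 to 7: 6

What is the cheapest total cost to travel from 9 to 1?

10

Enumerating some paths:
9 → 5 → 6 → 4 → 3 → 1: 1+1+1+4+8 = 15
9 → 5 → 4 → 1: 1+2+7 = 10
The minimum is 10 via 9 → 5 → 4 → 1.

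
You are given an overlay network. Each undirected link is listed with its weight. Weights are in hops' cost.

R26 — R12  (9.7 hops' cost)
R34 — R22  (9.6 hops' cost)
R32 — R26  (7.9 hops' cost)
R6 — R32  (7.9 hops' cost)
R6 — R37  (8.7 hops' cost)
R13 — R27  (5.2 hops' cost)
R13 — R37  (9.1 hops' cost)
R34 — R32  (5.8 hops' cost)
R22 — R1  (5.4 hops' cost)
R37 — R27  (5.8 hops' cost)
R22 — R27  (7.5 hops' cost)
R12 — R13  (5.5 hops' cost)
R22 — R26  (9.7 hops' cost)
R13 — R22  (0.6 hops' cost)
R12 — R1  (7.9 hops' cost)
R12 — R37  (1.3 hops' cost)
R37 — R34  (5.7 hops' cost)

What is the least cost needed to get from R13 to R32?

16 hops' cost

Settle nodes by increasing distance from R13:
R13: 0
R22: 0.6  (via R13)
R27: 5.2  (via R13)
R12: 5.5  (via R13)
R1: 6  (via R22)
R37: 6.8  (via R12)
R34: 10.2  (via R22)
R26: 10.3  (via R22)
R6: 15.5  (via R37)
R32: 16  (via R34)
Shortest route: R13 → R22 → R34 → R32 = 16 hops' cost.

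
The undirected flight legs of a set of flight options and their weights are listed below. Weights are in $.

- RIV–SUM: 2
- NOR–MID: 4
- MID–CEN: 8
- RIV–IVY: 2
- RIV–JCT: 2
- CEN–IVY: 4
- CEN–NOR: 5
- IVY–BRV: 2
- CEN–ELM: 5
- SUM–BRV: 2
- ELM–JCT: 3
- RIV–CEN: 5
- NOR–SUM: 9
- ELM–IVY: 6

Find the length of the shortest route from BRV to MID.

$14

Settle nodes by increasing distance from BRV:
BRV: 0
SUM: 2  (via BRV)
IVY: 2  (via BRV)
RIV: 4  (via SUM)
CEN: 6  (via IVY)
JCT: 6  (via RIV)
ELM: 8  (via IVY)
NOR: 11  (via SUM)
MID: 14  (via CEN)
Shortest route: BRV–IVY–CEN–MID = $14.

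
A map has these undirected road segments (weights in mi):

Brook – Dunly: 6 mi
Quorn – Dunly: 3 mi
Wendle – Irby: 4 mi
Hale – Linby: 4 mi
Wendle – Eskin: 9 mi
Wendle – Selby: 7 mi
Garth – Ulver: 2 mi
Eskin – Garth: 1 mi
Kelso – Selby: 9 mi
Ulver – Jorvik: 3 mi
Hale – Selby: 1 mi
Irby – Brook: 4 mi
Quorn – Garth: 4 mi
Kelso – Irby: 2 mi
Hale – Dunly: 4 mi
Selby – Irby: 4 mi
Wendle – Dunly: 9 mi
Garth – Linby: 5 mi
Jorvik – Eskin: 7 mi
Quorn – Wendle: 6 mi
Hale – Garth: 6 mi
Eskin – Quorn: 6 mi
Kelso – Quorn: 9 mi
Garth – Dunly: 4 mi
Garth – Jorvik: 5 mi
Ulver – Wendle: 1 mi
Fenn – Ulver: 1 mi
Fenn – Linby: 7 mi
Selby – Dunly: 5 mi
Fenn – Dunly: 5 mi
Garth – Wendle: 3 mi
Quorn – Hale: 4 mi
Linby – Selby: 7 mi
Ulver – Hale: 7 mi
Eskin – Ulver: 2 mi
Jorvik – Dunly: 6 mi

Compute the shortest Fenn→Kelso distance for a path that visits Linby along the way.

18 mi

Shortest Fenn→Linby: Fenn → Linby = 7
Shortest Linby→Kelso: Linby → Hale → Selby → Irby → Kelso = 11
Total via Linby: 7 + 11 = 18 mi.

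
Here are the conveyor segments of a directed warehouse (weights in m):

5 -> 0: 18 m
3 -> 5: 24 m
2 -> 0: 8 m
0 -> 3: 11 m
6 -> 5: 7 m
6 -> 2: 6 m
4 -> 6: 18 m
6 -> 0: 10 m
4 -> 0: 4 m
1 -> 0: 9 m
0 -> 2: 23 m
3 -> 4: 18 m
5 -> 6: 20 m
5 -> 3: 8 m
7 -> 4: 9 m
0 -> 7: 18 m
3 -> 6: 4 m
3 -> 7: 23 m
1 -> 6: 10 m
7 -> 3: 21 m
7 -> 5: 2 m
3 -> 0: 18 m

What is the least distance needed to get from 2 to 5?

Settle nodes by increasing distance from 2:
2: 0
0: 8  (via 2)
3: 19  (via 0)
6: 23  (via 3)
7: 26  (via 0)
5: 28  (via 7)
Shortest route: 2 → 0 → 7 → 5 = 28 m.

28 m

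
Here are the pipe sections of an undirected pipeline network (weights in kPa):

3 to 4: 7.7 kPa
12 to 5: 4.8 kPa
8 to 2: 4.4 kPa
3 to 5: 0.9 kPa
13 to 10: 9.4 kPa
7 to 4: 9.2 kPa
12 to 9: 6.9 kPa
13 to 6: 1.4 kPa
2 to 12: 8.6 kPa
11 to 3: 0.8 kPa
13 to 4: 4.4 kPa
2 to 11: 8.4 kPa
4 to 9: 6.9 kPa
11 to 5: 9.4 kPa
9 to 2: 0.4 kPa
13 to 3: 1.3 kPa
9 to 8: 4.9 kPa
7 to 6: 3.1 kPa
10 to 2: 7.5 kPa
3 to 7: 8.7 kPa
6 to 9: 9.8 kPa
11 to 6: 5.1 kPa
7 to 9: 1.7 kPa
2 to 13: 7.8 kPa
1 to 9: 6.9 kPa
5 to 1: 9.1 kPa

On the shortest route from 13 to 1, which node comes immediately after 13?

Compare a few routes:
13 - 2 - 9 - 1: 7.8+0.4+6.9 = 15.1
13 - 6 - 7 - 9 - 1: 1.4+3.1+1.7+6.9 = 13.1
13 - 6 - 11 - 3 - 5 - 1: 1.4+5.1+0.8+0.9+9.1 = 17.3
13 - 3 - 5 - 1: 1.3+0.9+9.1 = 11.3
Cheapest is 13 - 3 - 5 - 1 at 11.3 kPa.
So from 13 the first move is to 3.

3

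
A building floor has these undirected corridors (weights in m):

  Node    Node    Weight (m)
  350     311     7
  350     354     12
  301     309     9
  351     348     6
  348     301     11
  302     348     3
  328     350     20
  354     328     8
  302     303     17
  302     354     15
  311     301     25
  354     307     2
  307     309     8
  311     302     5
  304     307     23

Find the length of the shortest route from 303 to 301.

Compare a few routes:
303–302–348–301: 17+3+11 = 31
303–302–311–301: 17+5+25 = 47
Cheapest is 303–302–348–301 at 31 m.

31 m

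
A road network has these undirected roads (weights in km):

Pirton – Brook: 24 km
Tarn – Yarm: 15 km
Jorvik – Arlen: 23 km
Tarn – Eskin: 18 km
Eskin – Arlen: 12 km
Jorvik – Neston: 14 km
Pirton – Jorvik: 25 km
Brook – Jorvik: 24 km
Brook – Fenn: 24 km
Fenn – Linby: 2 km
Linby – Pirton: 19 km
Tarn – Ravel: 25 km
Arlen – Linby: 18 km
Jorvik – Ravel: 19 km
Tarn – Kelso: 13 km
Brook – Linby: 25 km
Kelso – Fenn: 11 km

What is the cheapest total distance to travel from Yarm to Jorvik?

Enumerating some paths:
Yarm → Tarn → Ravel → Jorvik: 15+25+19 = 59
Yarm → Tarn → Kelso → Fenn → Linby → Arlen → Jorvik: 15+13+11+2+18+23 = 82
Yarm → Tarn → Eskin → Arlen → Jorvik: 15+18+12+23 = 68
Yarm → Tarn → Kelso → Fenn → Linby → Pirton → Jorvik: 15+13+11+2+19+25 = 85
The minimum is 59 km via Yarm → Tarn → Ravel → Jorvik.

59 km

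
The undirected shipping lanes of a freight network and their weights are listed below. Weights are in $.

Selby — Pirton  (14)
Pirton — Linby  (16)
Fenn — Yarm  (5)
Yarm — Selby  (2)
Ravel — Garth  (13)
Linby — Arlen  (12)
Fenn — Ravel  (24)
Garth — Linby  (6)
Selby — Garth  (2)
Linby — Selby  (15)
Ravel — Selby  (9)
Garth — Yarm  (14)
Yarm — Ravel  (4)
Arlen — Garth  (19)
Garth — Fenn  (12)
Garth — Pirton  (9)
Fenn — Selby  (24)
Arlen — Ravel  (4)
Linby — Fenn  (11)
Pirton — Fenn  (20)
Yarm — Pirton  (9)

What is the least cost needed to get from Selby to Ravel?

$6

Candidate routes:
Selby → Garth → Ravel: 2+13 = 15
Selby → Yarm → Ravel: 2+4 = 6
Selby → Ravel: 9 = 9
Cheapest is Selby → Yarm → Ravel at $6.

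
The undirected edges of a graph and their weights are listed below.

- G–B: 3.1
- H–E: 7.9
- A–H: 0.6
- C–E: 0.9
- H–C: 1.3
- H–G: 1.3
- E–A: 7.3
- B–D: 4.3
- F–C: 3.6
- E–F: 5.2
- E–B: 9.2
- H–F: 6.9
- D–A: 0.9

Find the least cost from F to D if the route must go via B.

Best F to B: F–C–H–G–B costing 9.3
Shortest B→D: B–D = 4.3
Total via B: 9.3 + 4.3 = 13.6.

13.6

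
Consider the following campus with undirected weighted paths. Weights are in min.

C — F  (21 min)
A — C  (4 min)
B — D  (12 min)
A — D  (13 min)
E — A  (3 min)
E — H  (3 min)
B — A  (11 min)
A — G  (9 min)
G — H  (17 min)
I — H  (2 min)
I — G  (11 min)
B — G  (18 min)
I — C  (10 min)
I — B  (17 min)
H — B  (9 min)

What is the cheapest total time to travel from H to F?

31 min

Shortest distances from H:
H: 0
I: 2  (via H)
E: 3  (via H)
A: 6  (via E)
B: 9  (via H)
C: 10  (via A)
G: 13  (via I)
D: 19  (via A)
F: 31  (via C)
Shortest route: H → E → A → C → F = 31 min.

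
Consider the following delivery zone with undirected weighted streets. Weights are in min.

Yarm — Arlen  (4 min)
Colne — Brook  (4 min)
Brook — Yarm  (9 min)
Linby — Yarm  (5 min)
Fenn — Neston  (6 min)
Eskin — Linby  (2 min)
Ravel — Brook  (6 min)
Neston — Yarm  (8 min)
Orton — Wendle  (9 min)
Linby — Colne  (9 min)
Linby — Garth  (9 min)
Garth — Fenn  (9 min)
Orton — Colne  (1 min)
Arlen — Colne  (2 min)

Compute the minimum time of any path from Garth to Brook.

22 min

Shortest distances from Garth:
Garth: 0
Linby: 9  (via Garth)
Fenn: 9  (via Garth)
Eskin: 11  (via Linby)
Yarm: 14  (via Linby)
Neston: 15  (via Fenn)
Colne: 18  (via Linby)
Arlen: 18  (via Yarm)
Orton: 19  (via Colne)
Brook: 22  (via Colne)
Shortest route: Garth → Linby → Colne → Brook = 22 min.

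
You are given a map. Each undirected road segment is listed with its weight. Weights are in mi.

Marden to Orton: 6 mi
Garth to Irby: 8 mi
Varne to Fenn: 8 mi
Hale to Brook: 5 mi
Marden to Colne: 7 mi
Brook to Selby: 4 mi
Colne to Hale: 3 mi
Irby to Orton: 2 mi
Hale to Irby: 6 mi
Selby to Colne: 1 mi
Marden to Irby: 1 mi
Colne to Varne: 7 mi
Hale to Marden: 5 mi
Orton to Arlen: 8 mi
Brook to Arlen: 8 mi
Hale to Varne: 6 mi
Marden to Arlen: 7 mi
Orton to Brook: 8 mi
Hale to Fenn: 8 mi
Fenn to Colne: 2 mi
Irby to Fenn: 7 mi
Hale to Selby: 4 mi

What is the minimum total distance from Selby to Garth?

Compare a few routes:
Selby–Hale–Marden–Irby–Garth: 4+5+1+8 = 18
Selby–Colne–Marden–Irby–Garth: 1+7+1+8 = 17
The minimum is 17 mi via Selby–Colne–Marden–Irby–Garth.

17 mi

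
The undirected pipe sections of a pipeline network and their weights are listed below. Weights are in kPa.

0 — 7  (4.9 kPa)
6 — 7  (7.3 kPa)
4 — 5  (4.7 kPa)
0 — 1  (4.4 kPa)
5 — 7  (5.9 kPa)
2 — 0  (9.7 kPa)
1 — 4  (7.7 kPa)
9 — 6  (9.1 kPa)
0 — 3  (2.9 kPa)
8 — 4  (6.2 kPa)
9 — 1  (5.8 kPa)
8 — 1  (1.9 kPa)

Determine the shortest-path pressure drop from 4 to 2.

21.8 kPa

Compare a few routes:
4 → 5 → 7 → 0 → 2: 4.7+5.9+4.9+9.7 = 25.2
4 → 8 → 1 → 0 → 2: 6.2+1.9+4.4+9.7 = 22.2
4 → 1 → 0 → 2: 7.7+4.4+9.7 = 21.8
The minimum is 21.8 kPa via 4 → 1 → 0 → 2.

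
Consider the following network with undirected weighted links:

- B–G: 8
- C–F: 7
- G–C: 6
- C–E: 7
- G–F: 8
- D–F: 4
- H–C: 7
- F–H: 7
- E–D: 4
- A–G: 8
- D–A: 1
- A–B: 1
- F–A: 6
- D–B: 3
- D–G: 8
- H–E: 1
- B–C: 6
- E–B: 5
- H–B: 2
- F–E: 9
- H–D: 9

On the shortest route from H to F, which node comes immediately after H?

F

Enumerating some paths:
H → B → A → D → F: 2+1+1+4 = 8
H → F: 7 = 7
Cheapest is H → F at 7.
So from H the first move is to F.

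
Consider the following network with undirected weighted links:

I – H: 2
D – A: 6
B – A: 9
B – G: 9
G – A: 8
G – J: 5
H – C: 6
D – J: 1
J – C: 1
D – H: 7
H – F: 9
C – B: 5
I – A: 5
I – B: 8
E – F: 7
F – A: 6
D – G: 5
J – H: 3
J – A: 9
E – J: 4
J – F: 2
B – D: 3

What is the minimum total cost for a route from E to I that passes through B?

16

Shortest E→B: E–J–D–B = 8
Best B to I: B–I costing 8
Total via B: 8 + 8 = 16.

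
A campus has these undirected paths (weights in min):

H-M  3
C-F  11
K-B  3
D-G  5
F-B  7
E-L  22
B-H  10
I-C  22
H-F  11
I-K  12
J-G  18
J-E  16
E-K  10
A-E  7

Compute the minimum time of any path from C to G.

65 min

Enumerating some paths:
C–F–B–K–E–J–G: 11+7+3+10+16+18 = 65
C–I–K–E–J–G: 22+12+10+16+18 = 78
C–F–H–B–K–E–J–G: 11+11+10+3+10+16+18 = 79
The minimum is 65 min via C–F–B–K–E–J–G.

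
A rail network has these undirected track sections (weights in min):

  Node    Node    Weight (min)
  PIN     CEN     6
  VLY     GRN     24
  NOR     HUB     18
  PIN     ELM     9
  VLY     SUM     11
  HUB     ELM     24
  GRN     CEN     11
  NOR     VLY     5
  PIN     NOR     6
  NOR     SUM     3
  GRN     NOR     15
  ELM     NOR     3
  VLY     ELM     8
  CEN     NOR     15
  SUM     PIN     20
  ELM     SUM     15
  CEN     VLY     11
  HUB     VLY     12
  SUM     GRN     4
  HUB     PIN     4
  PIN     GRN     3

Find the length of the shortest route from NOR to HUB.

10 min

Compare a few routes:
NOR - PIN - HUB: 6+4 = 10
NOR - SUM - GRN - PIN - HUB: 3+4+3+4 = 14
Cheapest is NOR - PIN - HUB at 10 min.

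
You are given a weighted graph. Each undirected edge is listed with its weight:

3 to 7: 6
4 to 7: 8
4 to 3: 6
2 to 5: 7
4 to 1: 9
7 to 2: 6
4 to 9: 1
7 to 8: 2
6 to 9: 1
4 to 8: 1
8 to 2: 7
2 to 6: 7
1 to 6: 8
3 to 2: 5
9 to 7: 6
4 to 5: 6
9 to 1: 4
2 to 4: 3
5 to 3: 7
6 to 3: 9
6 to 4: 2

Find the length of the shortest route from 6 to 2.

5

Running Dijkstra from 6:
6: 0
9: 1  (via 6)
4: 2  (via 6)
8: 3  (via 4)
1: 5  (via 9)
2: 5  (via 4)
Shortest route: 6–4–2 = 5.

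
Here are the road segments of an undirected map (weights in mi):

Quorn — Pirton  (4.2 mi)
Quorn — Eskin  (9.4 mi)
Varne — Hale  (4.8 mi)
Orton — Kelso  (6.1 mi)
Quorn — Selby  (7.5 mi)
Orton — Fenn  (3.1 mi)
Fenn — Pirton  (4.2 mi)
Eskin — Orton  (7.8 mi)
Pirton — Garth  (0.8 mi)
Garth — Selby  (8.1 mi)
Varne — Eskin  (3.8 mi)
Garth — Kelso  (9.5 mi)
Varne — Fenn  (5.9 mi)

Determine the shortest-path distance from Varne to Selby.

Candidate routes:
Varne → Eskin → Quorn → Selby: 3.8+9.4+7.5 = 20.7
Varne → Fenn → Pirton → Garth → Selby: 5.9+4.2+0.8+8.1 = 19
The minimum is 19 mi via Varne → Fenn → Pirton → Garth → Selby.

19 mi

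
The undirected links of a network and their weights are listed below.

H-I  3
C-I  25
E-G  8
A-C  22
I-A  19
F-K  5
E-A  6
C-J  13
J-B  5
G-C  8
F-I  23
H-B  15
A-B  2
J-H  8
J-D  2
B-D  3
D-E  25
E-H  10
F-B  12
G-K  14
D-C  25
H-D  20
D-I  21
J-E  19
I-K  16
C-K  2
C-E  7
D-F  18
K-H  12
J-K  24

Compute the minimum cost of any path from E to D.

Running Dijkstra from E:
E: 0
A: 6  (via E)
C: 7  (via E)
B: 8  (via A)
G: 8  (via E)
K: 9  (via C)
H: 10  (via E)
D: 11  (via B)
Shortest route: E → A → B → D = 11.

11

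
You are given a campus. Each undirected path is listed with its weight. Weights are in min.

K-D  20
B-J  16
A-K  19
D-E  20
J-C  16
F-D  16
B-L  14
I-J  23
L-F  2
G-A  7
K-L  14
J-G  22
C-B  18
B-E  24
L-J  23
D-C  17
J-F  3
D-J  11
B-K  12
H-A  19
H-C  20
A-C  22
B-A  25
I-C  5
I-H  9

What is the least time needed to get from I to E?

42 min

Running Dijkstra from I:
I: 0
C: 5  (via I)
H: 9  (via I)
J: 21  (via C)
D: 22  (via C)
B: 23  (via C)
F: 24  (via J)
L: 26  (via F)
A: 27  (via C)
G: 34  (via A)
K: 35  (via B)
E: 42  (via D)
Shortest route: I → C → D → E = 42 min.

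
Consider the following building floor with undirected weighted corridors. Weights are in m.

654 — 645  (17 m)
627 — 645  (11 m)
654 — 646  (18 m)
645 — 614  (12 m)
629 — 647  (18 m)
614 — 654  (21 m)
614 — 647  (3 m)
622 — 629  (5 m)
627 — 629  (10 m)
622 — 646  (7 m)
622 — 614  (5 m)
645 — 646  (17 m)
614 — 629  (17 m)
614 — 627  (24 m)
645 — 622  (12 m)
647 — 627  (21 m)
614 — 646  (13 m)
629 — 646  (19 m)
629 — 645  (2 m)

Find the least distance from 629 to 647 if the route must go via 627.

Best 629 to 627: 629–627 costing 10
Shortest 627→647: 627–647 = 21
Total via 627: 10 + 21 = 31 m.

31 m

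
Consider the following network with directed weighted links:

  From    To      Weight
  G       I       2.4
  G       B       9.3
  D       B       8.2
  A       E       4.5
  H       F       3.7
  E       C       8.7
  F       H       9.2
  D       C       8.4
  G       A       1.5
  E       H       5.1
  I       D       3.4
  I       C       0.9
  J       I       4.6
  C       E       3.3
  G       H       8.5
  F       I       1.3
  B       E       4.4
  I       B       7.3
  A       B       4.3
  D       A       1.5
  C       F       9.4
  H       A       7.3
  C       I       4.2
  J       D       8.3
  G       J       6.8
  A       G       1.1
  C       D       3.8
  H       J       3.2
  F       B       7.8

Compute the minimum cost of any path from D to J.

9.4

Settle nodes by increasing distance from D:
D: 0
A: 1.5  (via D)
G: 2.6  (via A)
I: 5  (via G)
B: 5.8  (via A)
C: 5.9  (via I)
E: 6  (via A)
J: 9.4  (via G)
Shortest route: D–A–G–J = 9.4.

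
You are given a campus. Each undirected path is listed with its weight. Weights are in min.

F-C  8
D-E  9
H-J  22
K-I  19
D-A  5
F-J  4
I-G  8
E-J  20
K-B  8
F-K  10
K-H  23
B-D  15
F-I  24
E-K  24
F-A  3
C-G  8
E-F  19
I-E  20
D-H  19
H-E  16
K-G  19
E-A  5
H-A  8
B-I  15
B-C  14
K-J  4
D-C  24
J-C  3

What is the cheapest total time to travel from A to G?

Candidate routes:
A → F → J → C → G: 3+4+3+8 = 18
A → F → C → G: 3+8+8 = 19
Cheapest is A → F → J → C → G at 18 min.

18 min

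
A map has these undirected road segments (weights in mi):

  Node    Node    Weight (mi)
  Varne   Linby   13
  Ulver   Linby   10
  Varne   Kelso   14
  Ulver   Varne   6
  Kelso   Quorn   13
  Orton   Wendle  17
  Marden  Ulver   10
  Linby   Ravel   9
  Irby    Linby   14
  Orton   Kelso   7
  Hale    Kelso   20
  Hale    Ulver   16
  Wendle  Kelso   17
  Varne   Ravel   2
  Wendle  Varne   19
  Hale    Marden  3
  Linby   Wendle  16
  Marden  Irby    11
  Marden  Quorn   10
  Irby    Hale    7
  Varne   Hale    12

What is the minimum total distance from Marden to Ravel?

17 mi

Settle nodes by increasing distance from Marden:
Marden: 0
Hale: 3  (via Marden)
Ulver: 10  (via Marden)
Irby: 10  (via Hale)
Quorn: 10  (via Marden)
Varne: 15  (via Hale)
Ravel: 17  (via Varne)
Shortest route: Marden → Hale → Varne → Ravel = 17 mi.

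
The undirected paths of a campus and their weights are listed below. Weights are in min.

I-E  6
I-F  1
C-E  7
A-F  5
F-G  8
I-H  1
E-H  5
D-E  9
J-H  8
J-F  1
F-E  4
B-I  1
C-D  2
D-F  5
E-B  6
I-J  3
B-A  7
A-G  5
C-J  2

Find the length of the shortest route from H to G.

10 min

Candidate routes:
H - I - F - A - G: 1+1+5+5 = 12
H - I - B - A - G: 1+1+7+5 = 14
H - I - F - G: 1+1+8 = 10
H - I - J - F - G: 1+3+1+8 = 13
Cheapest is H - I - F - G at 10 min.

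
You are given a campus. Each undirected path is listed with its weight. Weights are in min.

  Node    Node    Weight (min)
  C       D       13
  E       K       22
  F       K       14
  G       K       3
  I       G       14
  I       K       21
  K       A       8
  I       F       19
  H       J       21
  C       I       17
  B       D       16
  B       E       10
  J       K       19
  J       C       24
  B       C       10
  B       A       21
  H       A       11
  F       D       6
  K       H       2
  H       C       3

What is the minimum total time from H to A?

10 min

Shortest distances from H:
H: 0
K: 2  (via H)
C: 3  (via H)
G: 5  (via K)
A: 10  (via K)
Shortest route: H–K–A = 10 min.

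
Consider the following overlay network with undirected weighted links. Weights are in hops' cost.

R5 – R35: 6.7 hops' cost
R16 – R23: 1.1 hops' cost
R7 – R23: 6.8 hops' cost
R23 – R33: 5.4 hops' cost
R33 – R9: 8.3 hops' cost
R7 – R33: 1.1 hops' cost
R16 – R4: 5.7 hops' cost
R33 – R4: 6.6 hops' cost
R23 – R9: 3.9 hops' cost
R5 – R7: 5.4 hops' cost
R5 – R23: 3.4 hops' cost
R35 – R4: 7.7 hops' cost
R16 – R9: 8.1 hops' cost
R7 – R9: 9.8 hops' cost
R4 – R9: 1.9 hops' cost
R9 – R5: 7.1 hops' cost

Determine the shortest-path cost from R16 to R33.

Enumerating some paths:
R16 → R23 → R33: 1.1+5.4 = 6.5
R16 → R23 → R5 → R7 → R33: 1.1+3.4+5.4+1.1 = 11
R16 → R4 → R33: 5.7+6.6 = 12.3
R16 → R23 → R7 → R33: 1.1+6.8+1.1 = 9
The minimum is 6.5 hops' cost via R16 → R23 → R33.

6.5 hops' cost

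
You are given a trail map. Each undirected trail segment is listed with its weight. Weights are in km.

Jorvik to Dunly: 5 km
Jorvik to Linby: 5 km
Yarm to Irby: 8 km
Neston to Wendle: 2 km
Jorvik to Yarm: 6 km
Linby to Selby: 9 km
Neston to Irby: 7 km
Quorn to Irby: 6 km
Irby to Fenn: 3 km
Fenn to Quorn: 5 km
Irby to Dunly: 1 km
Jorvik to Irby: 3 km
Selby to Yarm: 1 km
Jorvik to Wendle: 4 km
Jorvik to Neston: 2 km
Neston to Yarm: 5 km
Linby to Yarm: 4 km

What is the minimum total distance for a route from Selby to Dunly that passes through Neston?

12 km

Best Selby to Neston: Selby–Yarm–Neston costing 6
Best Neston to Dunly: Neston–Jorvik–Irby–Dunly costing 6
Total via Neston: 6 + 6 = 12 km.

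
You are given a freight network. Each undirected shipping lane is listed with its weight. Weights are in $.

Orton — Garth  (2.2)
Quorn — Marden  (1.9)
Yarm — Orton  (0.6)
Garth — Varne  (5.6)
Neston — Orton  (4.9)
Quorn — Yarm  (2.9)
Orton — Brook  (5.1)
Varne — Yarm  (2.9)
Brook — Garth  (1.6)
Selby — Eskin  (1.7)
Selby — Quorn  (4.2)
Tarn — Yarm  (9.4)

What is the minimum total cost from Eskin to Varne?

$11.7

Enumerating some paths:
Eskin - Selby - Quorn - Yarm - Varne: 1.7+4.2+2.9+2.9 = 11.7
Eskin - Selby - Quorn - Yarm - Orton - Garth - Varne: 1.7+4.2+2.9+0.6+2.2+5.6 = 17.2
Eskin - Selby - Quorn - Yarm - Orton - Brook - Garth - Varne: 1.7+4.2+2.9+0.6+5.1+1.6+5.6 = 21.7
Cheapest is Eskin - Selby - Quorn - Yarm - Varne at $11.7.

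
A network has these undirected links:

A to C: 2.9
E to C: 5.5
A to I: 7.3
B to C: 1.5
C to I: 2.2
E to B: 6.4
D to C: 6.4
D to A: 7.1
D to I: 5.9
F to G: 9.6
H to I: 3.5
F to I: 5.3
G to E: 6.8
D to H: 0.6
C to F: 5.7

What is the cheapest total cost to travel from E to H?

11.2

Shortest distances from E:
E: 0
C: 5.5  (via E)
B: 6.4  (via E)
G: 6.8  (via E)
I: 7.7  (via C)
A: 8.4  (via C)
F: 11.2  (via C)
H: 11.2  (via I)
Shortest route: E → C → I → H = 11.2.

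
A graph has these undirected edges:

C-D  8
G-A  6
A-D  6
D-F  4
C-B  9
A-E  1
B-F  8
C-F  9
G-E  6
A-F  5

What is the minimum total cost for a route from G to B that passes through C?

Best G to C: G → A → F → C costing 20
Shortest C→B: C → B = 9
Total via C: 20 + 9 = 29.

29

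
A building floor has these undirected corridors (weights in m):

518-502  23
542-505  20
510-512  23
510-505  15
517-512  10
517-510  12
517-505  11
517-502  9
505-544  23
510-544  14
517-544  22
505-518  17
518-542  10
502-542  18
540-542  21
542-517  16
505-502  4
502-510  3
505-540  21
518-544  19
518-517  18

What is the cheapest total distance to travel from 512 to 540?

42 m

Candidate routes:
512–517–542–540: 10+16+21 = 47
512–517–505–540: 10+11+21 = 42
512–517–502–505–540: 10+9+4+21 = 44
Cheapest is 512–517–505–540 at 42 m.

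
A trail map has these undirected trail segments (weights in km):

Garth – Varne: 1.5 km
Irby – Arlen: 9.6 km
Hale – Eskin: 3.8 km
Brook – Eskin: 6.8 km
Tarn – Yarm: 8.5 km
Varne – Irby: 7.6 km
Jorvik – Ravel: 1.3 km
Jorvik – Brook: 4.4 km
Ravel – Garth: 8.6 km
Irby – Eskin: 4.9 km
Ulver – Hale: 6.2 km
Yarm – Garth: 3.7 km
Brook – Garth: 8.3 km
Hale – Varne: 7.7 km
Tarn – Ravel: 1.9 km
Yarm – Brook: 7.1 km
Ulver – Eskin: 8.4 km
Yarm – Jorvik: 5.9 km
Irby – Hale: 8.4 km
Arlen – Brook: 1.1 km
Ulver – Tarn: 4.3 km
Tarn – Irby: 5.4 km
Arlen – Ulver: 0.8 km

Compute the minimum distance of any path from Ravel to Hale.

Shortest distances from Ravel:
Ravel: 0
Jorvik: 1.3  (via Ravel)
Tarn: 1.9  (via Ravel)
Brook: 5.7  (via Jorvik)
Ulver: 6.2  (via Tarn)
Arlen: 6.8  (via Brook)
Yarm: 7.2  (via Jorvik)
Irby: 7.3  (via Tarn)
Garth: 8.6  (via Ravel)
Varne: 10.1  (via Garth)
Eskin: 12.2  (via Irby)
Hale: 12.4  (via Ulver)
Shortest route: Ravel → Tarn → Ulver → Hale = 12.4 km.

12.4 km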